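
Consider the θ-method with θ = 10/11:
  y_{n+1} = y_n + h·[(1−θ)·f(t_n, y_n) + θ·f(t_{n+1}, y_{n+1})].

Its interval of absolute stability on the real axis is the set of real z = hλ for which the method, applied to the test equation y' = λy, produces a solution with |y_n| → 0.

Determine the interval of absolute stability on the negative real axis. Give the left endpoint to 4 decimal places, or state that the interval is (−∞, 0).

With y'=λy (z=hλ):
  y_{n+1} = y_n + z·[1/11·y_n + 10/11·y_{n+1}] ⇒ (1 − 10/11z)y_{n+1} = (1 + 1/11z)y_n
  ⇒ R(z) = (1 + 1/11z)/(1 − 10/11z).

Boundary: |R(x)|=1, x<0.
x=-0.34: |R|=0.7403
x=-2: |R|=0.2903
x=-10: |R|=0.0090
x=-100: |R|=0.0880
θ=10/11≥1/2 ⇒ |1+1/11x|<|1−10/11x| ∀x<0 ⇒ stable on all of ℝ⁻.

unbounded; (−∞, 0).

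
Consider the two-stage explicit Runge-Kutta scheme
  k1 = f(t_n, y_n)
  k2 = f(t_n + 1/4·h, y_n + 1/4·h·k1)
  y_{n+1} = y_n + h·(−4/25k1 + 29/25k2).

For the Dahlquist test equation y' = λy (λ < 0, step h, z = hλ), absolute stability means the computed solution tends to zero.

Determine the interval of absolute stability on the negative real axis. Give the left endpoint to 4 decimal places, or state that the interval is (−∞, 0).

Set f=λy, z=hλ:
  k1=λy_n ⇒ h·k1=z·y_n;  k2=λ(1+1/4z)y_n ⇒ h·k2=z(1+1/4z)y_n
  y_{n+1}/y_n = 1 − 4/25z + 29/25z(1+1/4z) = 1 + z + 29/100z²
  so R(z) = 1 + z + 29/100z².

Solve |R(x)|<1 on ℝ⁻.
x=-1.34: |R|=0.1807
R=1: x+29/100x²=0 ⇒ x=−100/29=-3.4483; min R=1−1/(4·29/100)=0.1379>−1
Confirm numerically:
  x=-3.188: |R|=0.75937 <1
  x=-2.195: |R|=0.20223 <1
  x=-1.825: |R|=0.14088 <1
  x=-4.019: |R|=1.66518 >1
  x=-3.857: |R|=1.45717 >1
So |R|<1 on (-3.4483, 0).

z∈(-3.4483,0).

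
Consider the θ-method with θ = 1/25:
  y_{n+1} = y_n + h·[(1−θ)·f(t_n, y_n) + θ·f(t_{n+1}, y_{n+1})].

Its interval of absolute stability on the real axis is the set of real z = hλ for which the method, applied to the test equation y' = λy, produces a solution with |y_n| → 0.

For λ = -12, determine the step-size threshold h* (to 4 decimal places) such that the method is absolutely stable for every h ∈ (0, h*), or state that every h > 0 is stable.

Test eqn y'=λy, z=hλ:
  y_{n+1} = y_n + z·[24/25·y_n + 1/25·y_{n+1}] ⇒ (1 − 1/25z)y_{n+1} = (1 + 24/25z)y_n
  R(z) = (1 + 24/25z)/(1 − 1/25z).

Find x<0 with |R(x)|<1.
x=-0.47: |R|=0.5387
R=−1: 1+24/25x = −1+1/25x ⇒ -23/25x=2 ⇒ x=2/(-23/25)=-2.1739
Confirm numerically:
  x=-1.809: |R|=0.68693 <1
  x=-1.769: |R|=0.65210 <1
  x=-1.130: |R|=0.08113 <1
  x=-1.002: |R|=0.03661 <1
  x=-2.706: |R|=1.44171 >1
  x=-2.510: |R|=1.28099 >1
  x=-2.459: |R|=1.23879 >1
Stable set (-2.1739, 0).

(-2.1739,0); λ=-12 ⇒ h* = (50/23)/12 = 0.1812.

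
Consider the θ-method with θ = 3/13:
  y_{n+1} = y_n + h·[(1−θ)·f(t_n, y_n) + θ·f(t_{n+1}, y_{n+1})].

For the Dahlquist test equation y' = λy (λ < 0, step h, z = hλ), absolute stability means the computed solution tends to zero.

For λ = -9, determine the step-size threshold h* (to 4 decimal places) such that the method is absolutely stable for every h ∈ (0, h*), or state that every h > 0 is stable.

(-3.7143,0); λ=-9 ⇒ h* = (26/7)/9 = 0.4127.

With y'=λy (z=hλ):
  y_{n+1} = y_n + z·[10/13·y_n + 3/13·y_{n+1}] ⇒ (1 − 3/13z)y_{n+1} = (1 + 10/13z)y_n
  Hence R(z) = (1 + 10/13z)/(1 − 3/13z).

Solve |R(x)|<1 on ℝ⁻.
x=-1.11: |R|=0.1164
R=−1: 1+10/13x = −1+3/13x ⇒ -7/13x=2 ⇒ x=2/(-7/13)=-3.7143
Confirm numerically:
  x=-3.536: |R|=0.94714 <1
  x=-2.495: |R|=0.58335 <1
  x=-2.357: |R|=0.52663 <1
  x=-4.297: |R|=1.15755 >1
  x=-3.789: |R|=1.02146 >1
  x=-3.756: |R|=1.01203 >1
Interval (-3.7143, 0).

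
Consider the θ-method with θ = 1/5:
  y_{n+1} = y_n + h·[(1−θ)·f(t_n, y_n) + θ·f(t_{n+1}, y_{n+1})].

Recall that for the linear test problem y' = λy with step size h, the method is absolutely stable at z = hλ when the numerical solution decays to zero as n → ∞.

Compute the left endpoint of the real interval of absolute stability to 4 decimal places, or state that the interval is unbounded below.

Test eqn y'=λy, z=hλ:
  y_{n+1} = y_n + z·[4/5·y_n + 1/5·y_{n+1}] ⇒ (1 − 1/5z)y_{n+1} = (1 + 4/5z)y_n
  Hence R(z) = (1 + 4/5z)/(1 − 1/5z).

Find x<0 with |R(x)|<1.
x=-0.89: |R|=0.2445
R=−1: 1+4/5x = −1+1/5x ⇒ -3/5x=2 ⇒ x=2/(-3/5)=-3.3333
Confirm numerically:
  x=-3.172: |R|=0.94077 <1
  x=-2.504: |R|=0.66844 <1
  x=-2.377: |R|=0.61109 <1
  x=-1.465: |R|=0.13302 <1
  x=-3.929: |R|=1.20013 >1
  x=-3.891: |R|=1.18817 >1
  x=-3.629: |R|=1.10279 >1
So |R|<1 on (-3.3333, 0).

z* = -3.3333.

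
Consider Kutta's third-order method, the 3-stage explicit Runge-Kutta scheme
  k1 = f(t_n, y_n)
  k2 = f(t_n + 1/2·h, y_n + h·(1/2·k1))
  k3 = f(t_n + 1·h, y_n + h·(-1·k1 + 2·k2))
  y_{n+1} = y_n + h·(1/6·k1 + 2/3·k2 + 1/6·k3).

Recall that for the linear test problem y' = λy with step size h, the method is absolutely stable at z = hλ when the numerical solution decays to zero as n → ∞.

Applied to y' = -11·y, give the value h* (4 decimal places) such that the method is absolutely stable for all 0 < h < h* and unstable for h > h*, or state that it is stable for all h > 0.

Test eqn y'=λy, z=hλ:
  order 3, 3-stage ⇒ R(z)=1+z+z^2/2+z^3/6
  (e.g. R(-0.63)=0.52678, |R|=0.52678)

Need |R(x)|<1, x<0.
x=-0.63: |R|=0.5268
|R(-1.4)|=0.1227 |R(-1.29)|=0.1843 |R(-1.28)|=0.1897
Bisect:
  x_lo=-2.8210 |R|=1.5837  x_hi=-0.1886 |R|=0.8281
  mid=-1.50481 |R|=0.05949 →hi
  mid=-2.16293 |R|=0.51026 →hi
  mid=-2.49199 |R|=0.96619 →hi
  mid=-2.65651 |R|=1.25251 →lo
  mid=-2.57425 |R|=1.10402 →lo
  mid=-2.53312 |R|=1.03381 →lo
  mid=-2.51255 |R|=0.99968 →hi
  mid=-2.52283 |R|=1.01667 →lo
  ...
  [-2.51287,-2.51271] ⇒ x*=-2.5127
Interval (-2.5127, 0).

(-2.5127,0); λ=-11 ⇒ h* = 0.2284.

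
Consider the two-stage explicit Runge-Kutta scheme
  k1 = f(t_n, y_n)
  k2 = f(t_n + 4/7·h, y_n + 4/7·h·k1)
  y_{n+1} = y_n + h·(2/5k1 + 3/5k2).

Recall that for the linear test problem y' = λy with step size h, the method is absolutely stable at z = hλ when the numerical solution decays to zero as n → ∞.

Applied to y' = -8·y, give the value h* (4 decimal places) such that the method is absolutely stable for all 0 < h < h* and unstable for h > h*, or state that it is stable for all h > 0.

(-2.9167,0); λ=-8 ⇒ h* = (35/12)/8 = 0.3646.

With y'=λy (z=hλ):
  k1=λy_n ⇒ h·k1=z·y_n;  k2=λ(1+4/7z)y_n ⇒ h·k2=z(1+4/7z)y_n
  y_{n+1}/y_n = 1 + 2/5z + 3/5z(1+4/7z) = 1 + z + 12/35z²
  R(z) = 1 + z + 12/35z².

Solve |R(x)|<1 on ℝ⁻.
x=-1.7: |R|=0.2909
R=1: x+12/35x²=0 ⇒ x=−35/12=-2.9167; min R=1−1/(4·12/35)=0.2708>−1
Confirm numerically:
  x=-2.690: |R|=0.79095 <1
  x=-2.668: |R|=0.77253 <1
  x=-1.515: |R|=0.27193 <1
  x=-1.284: |R|=0.28125 <1
  x=-3.508: |R|=1.71122 >1
  x=-3.286: |R|=1.41610 >1
  x=-2.958: |R|=1.04192 >1
So |R|<1 on (-2.9167, 0).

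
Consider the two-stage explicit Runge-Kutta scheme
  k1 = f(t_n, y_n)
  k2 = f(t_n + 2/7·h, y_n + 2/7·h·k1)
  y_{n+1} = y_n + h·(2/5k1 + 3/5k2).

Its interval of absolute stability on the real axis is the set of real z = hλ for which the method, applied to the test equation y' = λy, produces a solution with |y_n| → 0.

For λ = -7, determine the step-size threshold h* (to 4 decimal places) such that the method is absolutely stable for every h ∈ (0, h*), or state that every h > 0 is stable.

(-5.8333,0); λ=-7 ⇒ h* = (35/6)/7 = 0.8333.

Set f=λy, z=hλ:
  k1=λy_n ⇒ h·k1=z·y_n;  k2=λ(1+2/7z)y_n ⇒ h·k2=z(1+2/7z)y_n
  y_{n+1}/y_n = 1 + 2/5z + 3/5z(1+2/7z) = 1 + z + 6/35z²
  Hence R(z) = 1 + z + 6/35z².

Find x<0 with |R(x)|<1.
x=-0.9: |R|=0.2389
R=1: x+6/35x²=0 ⇒ x=−35/6=-5.8333; min R=1−1/(4·6/35)=-0.4583>−1
Confirm numerically:
  x=-5.676: |R|=0.84691 <1
  x=-5.617: |R|=0.79169 <1
  x=-4.834: |R|=0.17187 <1
  x=-6.367: |R|=1.58249 >1
  x=-5.995: |R|=1.16615 >1
  x=-5.857: |R|=1.02376 >1
Stable set (-5.8333, 0).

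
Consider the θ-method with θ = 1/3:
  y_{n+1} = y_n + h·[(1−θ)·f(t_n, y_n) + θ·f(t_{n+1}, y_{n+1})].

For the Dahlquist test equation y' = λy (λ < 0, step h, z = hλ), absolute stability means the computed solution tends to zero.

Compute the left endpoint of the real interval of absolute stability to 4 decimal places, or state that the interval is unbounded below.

On y'=λy, z=hλ:
  y_{n+1} = y_n + z·[2/3·y_n + 1/3·y_{n+1}] ⇒ (1 − 1/3z)y_{n+1} = (1 + 2/3z)y_n
  R(z) = (1 + 2/3z)/(1 − 1/3z).

Need |R(x)|<1, x<0.
x=-1.56: |R|=0.0263
R=−1: 1+2/3x = −1+1/3x ⇒ -1/3x=2 ⇒ x=2/(-1/3)=-6.0000
Confirm numerically:
  x=-4.944: |R|=0.86707 <1
  x=-4.881: |R|=0.85801 <1
  x=-2.762: |R|=0.43804 <1
  x=-6.225: |R|=1.02439 >1
  x=-6.087: |R|=1.00957 >1
Stable set (-6.0000, 0).

left endpoint -6.0000.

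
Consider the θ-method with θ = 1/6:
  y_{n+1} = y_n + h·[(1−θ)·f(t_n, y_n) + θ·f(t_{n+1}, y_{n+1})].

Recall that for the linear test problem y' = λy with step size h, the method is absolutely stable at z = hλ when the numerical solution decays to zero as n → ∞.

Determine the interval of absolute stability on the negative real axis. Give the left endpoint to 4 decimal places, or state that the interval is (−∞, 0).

z∈(-3.0000,0).

Test eqn y'=λy, z=hλ:
  y_{n+1} = y_n + z·[5/6·y_n + 1/6·y_{n+1}] ⇒ (1 − 1/6z)y_{n+1} = (1 + 5/6z)y_n
  Hence R(z) = (1 + 5/6z)/(1 − 1/6z).

Need |R(x)|<1, x<0.
x=-1.38: |R|=0.1220
R=−1: 1+5/6x = −1+1/6x ⇒ -2/3x=2 ⇒ x=2/(-2/3)=-3.0000
Confirm numerically:
  x=-2.484: |R|=0.75672 <1
  x=-2.142: |R|=0.57848 <1
  x=-1.264: |R|=0.04405 <1
  x=-3.284: |R|=1.12236 >1
  x=-3.229: |R|=1.09925 >1
  x=-3.203: |R|=1.08823 >1
Stable set (-3.0000, 0).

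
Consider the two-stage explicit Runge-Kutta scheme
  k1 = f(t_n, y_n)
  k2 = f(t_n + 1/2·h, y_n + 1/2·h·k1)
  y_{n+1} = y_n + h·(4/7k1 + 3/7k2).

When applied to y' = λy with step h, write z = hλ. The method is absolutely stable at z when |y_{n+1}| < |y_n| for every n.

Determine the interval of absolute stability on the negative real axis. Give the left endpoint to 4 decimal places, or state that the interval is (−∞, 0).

z∈(-4.6667,0).

Set f=λy, z=hλ:
  k1=λy_n ⇒ h·k1=z·y_n;  k2=λ(1+1/2z)y_n ⇒ h·k2=z(1+1/2z)y_n
  y_{n+1}/y_n = 1 + 4/7z + 3/7z(1+1/2z) = 1 + z + 3/14z²
  so R(z) = 1 + z + 3/14z².

Find x<0 with |R(x)|<1.
x=-0.96: |R|=0.2375
R=1: x+3/14x²=0 ⇒ x=−14/3=-4.6667; min R=1−1/(4·3/14)=-0.1667>−1
Confirm numerically:
  x=-4.236: |R|=0.60908 <1
  x=-2.281: |R|=0.16608 <1
  x=-2.249: |R|=0.16514 <1
  x=-2.045: |R|=0.14885 <1
  x=-5.081: |R|=1.45112 >1
  x=-4.870: |R|=1.21219 >1
Interval (-4.6667, 0).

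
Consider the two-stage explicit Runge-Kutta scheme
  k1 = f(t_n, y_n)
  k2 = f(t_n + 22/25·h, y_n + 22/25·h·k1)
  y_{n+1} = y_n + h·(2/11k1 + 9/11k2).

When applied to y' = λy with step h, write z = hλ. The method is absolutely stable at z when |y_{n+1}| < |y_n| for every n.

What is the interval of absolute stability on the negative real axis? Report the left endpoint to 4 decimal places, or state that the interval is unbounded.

z∈(-1.3889,0).

With y'=λy (z=hλ):
  k1=λy_n ⇒ h·k1=z·y_n;  k2=λ(1+22/25z)y_n ⇒ h·k2=z(1+22/25z)y_n
  y_{n+1}/y_n = 1 + 2/11z + 9/11z(1+22/25z) = 1 + z + 18/25z²
  R(z) = 1 + z + 18/25z².

Find x<0 with |R(x)|<1.
x=-0.89: |R|=0.6803
R=1: x+18/25x²=0 ⇒ x=−25/18=-1.3889; min R=1−1/(4·18/25)=0.6528>−1
Confirm numerically:
  x=-1.084: |R|=0.76204 <1
  x=-0.799: |R|=0.66065 <1
  x=-0.648: |R|=0.65433 <1
  x=-1.913: |R|=1.72189 >1
  x=-1.524: |R|=1.14825 >1
Stable set (-1.3889, 0).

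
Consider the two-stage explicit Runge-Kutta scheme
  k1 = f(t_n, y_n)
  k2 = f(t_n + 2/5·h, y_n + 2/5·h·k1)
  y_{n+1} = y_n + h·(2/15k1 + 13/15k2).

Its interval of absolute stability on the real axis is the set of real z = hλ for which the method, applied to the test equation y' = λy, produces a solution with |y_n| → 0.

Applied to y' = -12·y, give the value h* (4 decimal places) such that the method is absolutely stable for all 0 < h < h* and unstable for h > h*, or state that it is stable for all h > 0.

Set f=λy, z=hλ:
  k1=λy_n ⇒ h·k1=z·y_n;  k2=λ(1+2/5z)y_n ⇒ h·k2=z(1+2/5z)y_n
  y_{n+1}/y_n = 1 + 2/15z + 13/15z(1+2/5z) = 1 + z + 26/75z²
  R(z) = 1 + z + 26/75z².

Solve |R(x)|<1 on ℝ⁻.
x=-0.93: |R|=0.3698
R=1: x+26/75x²=0 ⇒ x=−75/26=-2.8846; min R=1−1/(4·26/75)=0.2788>−1
Confirm numerically:
  x=-2.362: |R|=0.57207 <1
  x=-1.960: |R|=0.37175 <1
  x=-1.734: |R|=0.30834 <1
  x=-3.428: |R|=1.64574 >1
  x=-3.412: |R|=1.62380 >1
  x=-3.296: |R|=1.47005 >1
So |R|<1 on (-2.8846, 0).

(-2.8846,0); λ=-12 ⇒ h* = (75/26)/12 = 0.2404.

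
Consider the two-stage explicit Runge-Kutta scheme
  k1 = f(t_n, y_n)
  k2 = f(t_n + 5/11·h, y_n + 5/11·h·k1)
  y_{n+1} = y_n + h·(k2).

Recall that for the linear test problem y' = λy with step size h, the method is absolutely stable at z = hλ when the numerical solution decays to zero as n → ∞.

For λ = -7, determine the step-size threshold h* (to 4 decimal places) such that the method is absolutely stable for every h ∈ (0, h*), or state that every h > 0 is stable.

Set f=λy, z=hλ:
  k1=λy_n ⇒ h·k1=z·y_n;  k2=λ(1+5/11z)y_n ⇒ h·k2=z(1+5/11z)y_n
  y_{n+1}/y_n = 1 + z(1+5/11z) = 1 + z + 5/11z²
  Hence R(z) = 1 + z + 5/11z².

Find x<0 with |R(x)|<1.
x=-1.18: |R|=0.4529
R=1: x+5/11x²=0 ⇒ x=−11/5=-2.2000; min R=1−1/(4·5/11)=0.4500>−1
Confirm numerically:
  x=-1.371: |R|=0.48338 <1
  x=-1.368: |R|=0.48265 <1
  x=-1.281: |R|=0.46489 <1
  x=-2.603: |R|=1.47682 >1
  x=-2.521: |R|=1.36784 >1
Stable set (-2.2000, 0).

(-2.2000,0); λ=-7 ⇒ h* = (11/5)/7 = 0.3143.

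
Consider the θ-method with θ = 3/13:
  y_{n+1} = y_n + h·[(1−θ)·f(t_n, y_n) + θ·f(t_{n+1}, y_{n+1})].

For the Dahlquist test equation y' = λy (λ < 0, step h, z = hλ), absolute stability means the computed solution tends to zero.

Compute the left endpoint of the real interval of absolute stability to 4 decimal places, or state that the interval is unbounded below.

left endpoint -3.7143.

Test eqn y'=λy, z=hλ:
  y_{n+1} = y_n + z·[10/13·y_n + 3/13·y_{n+1}] ⇒ (1 − 3/13z)y_{n+1} = (1 + 10/13z)y_n
  Hence R(z) = (1 + 10/13z)/(1 − 3/13z).

Find x<0 with |R(x)|<1.
x=-0.79: |R|=0.3318
R=−1: 1+10/13x = −1+3/13x ⇒ -7/13x=2 ⇒ x=2/(-7/13)=-3.7143
Confirm numerically:
  x=-3.506: |R|=0.93800 <1
  x=-3.218: |R|=0.84665 <1
  x=-2.901: |R|=0.73769 <1
  x=-2.599: |R|=0.62461 <1
  x=-4.126: |R|=1.11356 >1
  x=-3.879: |R|=1.04680 >1
Interval (-3.7143, 0).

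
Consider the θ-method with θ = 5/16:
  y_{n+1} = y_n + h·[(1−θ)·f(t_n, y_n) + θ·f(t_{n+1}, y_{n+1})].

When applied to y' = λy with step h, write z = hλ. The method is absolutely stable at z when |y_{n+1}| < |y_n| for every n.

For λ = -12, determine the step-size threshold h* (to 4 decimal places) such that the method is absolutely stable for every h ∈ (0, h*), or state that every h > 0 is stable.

Test eqn y'=λy, z=hλ:
  y_{n+1} = y_n + z·[11/16·y_n + 5/16·y_{n+1}] ⇒ (1 − 5/16z)y_{n+1} = (1 + 11/16z)y_n
  ⇒ R(z) = (1 + 11/16z)/(1 − 5/16z).

Need |R(x)|<1, x<0.
x=-1.71: |R|=0.1145
R=−1: 1+11/16x = −1+5/16x ⇒ -3/8x=2 ⇒ x=2/(-3/8)=-5.3333
Confirm numerically:
  x=-5.228: |R|=0.98500 <1
  x=-2.454: |R|=0.38889 <1
  x=-2.267: |R|=0.32694 <1
  x=-5.917: |R|=1.07682 >1
  x=-5.524: |R|=1.02623 >1
Stable set (-5.3333, 0).

(-5.3333,0); λ=-12 ⇒ h* = (16/3)/12 = 0.4444.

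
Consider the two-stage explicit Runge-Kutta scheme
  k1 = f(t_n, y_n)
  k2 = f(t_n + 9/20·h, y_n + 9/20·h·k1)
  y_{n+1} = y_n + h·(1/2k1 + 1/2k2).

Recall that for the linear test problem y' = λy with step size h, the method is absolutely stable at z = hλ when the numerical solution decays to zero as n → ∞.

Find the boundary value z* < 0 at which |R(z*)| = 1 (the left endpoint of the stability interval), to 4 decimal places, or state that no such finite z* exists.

z* = -4.4444.

Set f=λy, z=hλ:
  k1=λy_n ⇒ h·k1=z·y_n;  k2=λ(1+9/20z)y_n ⇒ h·k2=z(1+9/20z)y_n
  y_{n+1}/y_n = 1 + 1/2z + 1/2z(1+9/20z) = 1 + z + 9/40z²
  R(z) = 1 + z + 9/40z².

Need |R(x)|<1, x<0.
x=-0.86: |R|=0.3064
R=1: x+9/40x²=0 ⇒ x=−40/9=-4.4444; min R=1−1/(4·9/40)=-0.1111>−1
Confirm numerically:
  x=-4.351: |R|=0.90852 <1
  x=-4.131: |R|=0.70866 <1
  x=-3.831: |R|=0.47123 <1
  x=-3.784: |R|=0.43770 <1
  x=-4.880: |R|=1.47824 >1
  x=-4.753: |R|=1.32998 >1
  x=-4.728: |R|=1.30165 >1
So |R|<1 on (-4.4444, 0).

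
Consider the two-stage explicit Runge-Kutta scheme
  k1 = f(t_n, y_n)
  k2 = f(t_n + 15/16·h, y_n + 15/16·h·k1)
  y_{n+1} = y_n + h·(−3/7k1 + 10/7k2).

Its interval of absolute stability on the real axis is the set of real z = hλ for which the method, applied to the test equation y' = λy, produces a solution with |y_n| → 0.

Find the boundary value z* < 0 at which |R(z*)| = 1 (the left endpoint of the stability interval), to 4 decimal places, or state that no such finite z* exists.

Set f=λy, z=hλ:
  k1=λy_n ⇒ h·k1=z·y_n;  k2=λ(1+15/16z)y_n ⇒ h·k2=z(1+15/16z)y_n
  y_{n+1}/y_n = 1 − 3/7z + 10/7z(1+15/16z) = 1 + z + 75/56z²
  R(z) = 1 + z + 75/56z².

Solve |R(x)|<1 on ℝ⁻.
x=-0.56: |R|=0.8600
R=1: x+75/56x²=0 ⇒ x=−56/75=-0.7467; min R=1−1/(4·75/56)=0.8133>−1
Confirm numerically:
  x=-0.589: |R|=0.87563 <1
  x=-0.384: |R|=0.81349 <1
  x=-0.369: |R|=0.81336 <1
  x=-1.321: |R|=2.01611 >1
  x=-0.944: |R|=1.24949 >1
Stable set (-0.7467, 0).

left endpoint -0.7467.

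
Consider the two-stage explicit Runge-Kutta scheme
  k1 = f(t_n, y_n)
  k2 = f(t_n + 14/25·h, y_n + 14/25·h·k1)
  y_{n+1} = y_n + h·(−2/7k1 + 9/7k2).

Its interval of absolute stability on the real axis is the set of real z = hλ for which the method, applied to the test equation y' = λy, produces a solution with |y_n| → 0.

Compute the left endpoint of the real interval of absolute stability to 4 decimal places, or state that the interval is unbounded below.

With y'=λy (z=hλ):
  k1=λy_n ⇒ h·k1=z·y_n;  k2=λ(1+14/25z)y_n ⇒ h·k2=z(1+14/25z)y_n
  y_{n+1}/y_n = 1 − 2/7z + 9/7z(1+14/25z) = 1 + z + 18/25z²
  Hence R(z) = 1 + z + 18/25z².

Need |R(x)|<1, x<0.
x=-0.66: |R|=0.6536
R=1: x+18/25x²=0 ⇒ x=−25/18=-1.3889; min R=1−1/(4·18/25)=0.6528>−1
Confirm numerically:
  x=-1.241: |R|=0.86786 <1
  x=-0.975: |R|=0.70945 <1
  x=-0.856: |R|=0.67157 <1
  x=-0.843: |R|=0.66867 <1
  x=-1.731: |R|=1.42638 >1
  x=-1.729: |R|=1.42340 >1
  x=-1.488: |R|=1.10618 >1
So |R|<1 on (-1.3889, 0).

left endpoint -1.3889.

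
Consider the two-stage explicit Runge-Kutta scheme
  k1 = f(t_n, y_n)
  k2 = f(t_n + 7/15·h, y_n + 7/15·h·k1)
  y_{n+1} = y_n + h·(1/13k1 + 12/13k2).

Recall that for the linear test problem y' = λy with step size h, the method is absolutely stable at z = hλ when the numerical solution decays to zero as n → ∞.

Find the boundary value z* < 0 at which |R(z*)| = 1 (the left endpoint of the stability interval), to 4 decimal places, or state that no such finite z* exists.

z* = -2.3214.

Set f=λy, z=hλ:
  k1=λy_n ⇒ h·k1=z·y_n;  k2=λ(1+7/15z)y_n ⇒ h·k2=z(1+7/15z)y_n
  y_{n+1}/y_n = 1 + 1/13z + 12/13z(1+7/15z) = 1 + z + 28/65z²
  Hence R(z) = 1 + z + 28/65z².

Find x<0 with |R(x)|<1.
x=-1.27: |R|=0.4248
R=1: x+28/65x²=0 ⇒ x=−65/28=-2.3214; min R=1−1/(4·28/65)=0.4196>−1
Confirm numerically:
  x=-2.157: |R|=0.84722 <1
  x=-2.096: |R|=0.79646 <1
  x=-1.875: |R|=0.63942 <1
  x=-1.012: |R|=0.42917 <1
  x=-2.415: |R|=1.09734 >1
  x=-2.370: |R|=1.04959 >1
So |R|<1 on (-2.3214, 0).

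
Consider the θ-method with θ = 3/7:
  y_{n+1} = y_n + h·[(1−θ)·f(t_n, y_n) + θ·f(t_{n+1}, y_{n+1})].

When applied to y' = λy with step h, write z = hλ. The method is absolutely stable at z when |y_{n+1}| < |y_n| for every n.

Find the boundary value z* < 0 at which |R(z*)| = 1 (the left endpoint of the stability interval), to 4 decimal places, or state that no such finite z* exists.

z* = -14.0000.

Set f=λy, z=hλ:
  y_{n+1} = y_n + z·[4/7·y_n + 3/7·y_{n+1}] ⇒ (1 − 3/7z)y_{n+1} = (1 + 4/7z)y_n
  Hence R(z) = (1 + 4/7z)/(1 − 3/7z).

Find x<0 with |R(x)|<1.
x=-0.35: |R|=0.6957
R=−1: 1+4/7x = −1+3/7x ⇒ -1/7x=2 ⇒ x=2/(-1/7)=-14.0000
Confirm numerically:
  x=-13.667: |R|=0.99306 <1
  x=-12.976: |R|=0.97770 <1
  x=-9.824: |R|=0.88550 <1
  x=-7.533: |R|=0.78151 <1
  x=-14.470: |R|=1.00932 >1
  x=-14.462: |R|=1.00917 >1
  x=-14.190: |R|=1.00383 >1
Stable set (-14.0000, 0).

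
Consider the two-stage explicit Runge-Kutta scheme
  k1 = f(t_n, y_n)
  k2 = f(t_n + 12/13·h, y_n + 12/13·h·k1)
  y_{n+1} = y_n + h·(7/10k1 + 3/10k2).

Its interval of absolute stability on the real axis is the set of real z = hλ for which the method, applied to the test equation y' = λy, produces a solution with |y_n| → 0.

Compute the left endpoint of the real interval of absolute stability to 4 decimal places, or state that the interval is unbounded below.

On y'=λy, z=hλ:
  k1=λy_n ⇒ h·k1=z·y_n;  k2=λ(1+12/13z)y_n ⇒ h·k2=z(1+12/13z)y_n
  y_{n+1}/y_n = 1 + 7/10z + 3/10z(1+12/13z) = 1 + z + 18/65z²
  ⇒ R(z) = 1 + z + 18/65z².

Solve |R(x)|<1 on ℝ⁻.
x=-1.02: |R|=0.2681
R=1: x+18/65x²=0 ⇒ x=−65/18=-3.6111; min R=1−1/(4·18/65)=0.0972>−1
Confirm numerically:
  x=-3.498: |R|=0.89043 <1
  x=-2.647: |R|=0.29329 <1
  x=-2.027: |R|=0.11080 <1
  x=-1.620: |R|=0.10676 <1
  x=-4.051: |R|=1.49347 >1
  x=-4.004: |R|=1.43564 >1
Stable set (-3.6111, 0).

left endpoint -3.6111.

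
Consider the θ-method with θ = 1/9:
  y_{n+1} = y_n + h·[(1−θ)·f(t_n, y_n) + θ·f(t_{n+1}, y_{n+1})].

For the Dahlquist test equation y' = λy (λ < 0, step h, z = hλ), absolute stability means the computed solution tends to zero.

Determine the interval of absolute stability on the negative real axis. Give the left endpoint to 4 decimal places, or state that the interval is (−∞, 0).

With y'=λy (z=hλ):
  y_{n+1} = y_n + z·[8/9·y_n + 1/9·y_{n+1}] ⇒ (1 − 1/9z)y_{n+1} = (1 + 8/9z)y_n
  ⇒ R(z) = (1 + 8/9z)/(1 − 1/9z).

Find x<0 with |R(x)|<1.
x=-1.4: |R|=0.2115
R=−1: 1+8/9x = −1+1/9x ⇒ -7/9x=2 ⇒ x=2/(-7/9)=-2.5714
Confirm numerically:
  x=-2.255: |R|=0.80320 <1
  x=-1.840: |R|=0.52768 <1
  x=-1.235: |R|=0.08598 <1
  x=-2.865: |R|=1.17320 >1
  x=-2.793: |R|=1.13152 >1
Stable set (-2.5714, 0).

(-2.5714, 0).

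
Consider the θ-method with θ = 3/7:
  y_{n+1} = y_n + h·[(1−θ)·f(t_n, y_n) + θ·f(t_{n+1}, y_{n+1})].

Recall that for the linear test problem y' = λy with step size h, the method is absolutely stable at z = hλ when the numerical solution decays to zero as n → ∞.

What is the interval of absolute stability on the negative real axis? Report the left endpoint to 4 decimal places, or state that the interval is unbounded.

z∈(-14.0000,0).

On y'=λy, z=hλ:
  y_{n+1} = y_n + z·[4/7·y_n + 3/7·y_{n+1}] ⇒ (1 − 3/7z)y_{n+1} = (1 + 4/7z)y_n
  R(z) = (1 + 4/7z)/(1 − 3/7z).

Solve |R(x)|<1 on ℝ⁻.
x=-0.73: |R|=0.4440
R=−1: 1+4/7x = −1+3/7x ⇒ -1/7x=2 ⇒ x=2/(-1/7)=-14.0000
Confirm numerically:
  x=-13.059: |R|=0.97962 <1
  x=-12.668: |R|=0.97040 <1
  x=-9.415: |R|=0.86991 <1
  x=-14.589: |R|=1.01160 >1
  x=-14.454: |R|=1.00901 >1
  x=-14.089: |R|=1.00181 >1
So |R|<1 on (-14.0000, 0).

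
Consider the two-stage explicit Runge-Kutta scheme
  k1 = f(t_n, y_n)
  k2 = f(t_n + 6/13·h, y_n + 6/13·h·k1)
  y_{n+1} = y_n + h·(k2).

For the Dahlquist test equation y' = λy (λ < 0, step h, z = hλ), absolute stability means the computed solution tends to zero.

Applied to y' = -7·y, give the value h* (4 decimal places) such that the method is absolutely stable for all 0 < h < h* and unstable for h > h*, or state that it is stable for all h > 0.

On y'=λy, z=hλ:
  k1=λy_n ⇒ h·k1=z·y_n;  k2=λ(1+6/13z)y_n ⇒ h·k2=z(1+6/13z)y_n
  y_{n+1}/y_n = 1 + z(1+6/13z) = 1 + z + 6/13z²
  R(z) = 1 + z + 6/13z².

Need |R(x)|<1, x<0.
x=-1.67: |R|=0.6172
R=1: x+6/13x²=0 ⇒ x=−13/6=-2.1667; min R=1−1/(4·6/13)=0.4583>−1
Confirm numerically:
  x=-1.988: |R|=0.83607 <1
  x=-1.845: |R|=0.72609 <1
  x=-1.130: |R|=0.45934 <1
  x=-2.737: |R|=1.72046 >1
  x=-2.652: |R|=1.59405 >1
  x=-2.299: |R|=1.14042 >1
Stable set (-2.1667, 0).

(-2.1667,0); λ=-7 ⇒ h* = (13/6)/7 = 0.3095.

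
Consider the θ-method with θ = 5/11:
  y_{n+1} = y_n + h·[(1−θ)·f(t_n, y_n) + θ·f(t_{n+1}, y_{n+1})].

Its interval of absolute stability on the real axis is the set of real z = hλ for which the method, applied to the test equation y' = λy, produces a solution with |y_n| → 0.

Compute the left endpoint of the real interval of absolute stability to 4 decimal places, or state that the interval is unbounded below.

left endpoint -22.0000.

Test eqn y'=λy, z=hλ:
  y_{n+1} = y_n + z·[6/11·y_n + 5/11·y_{n+1}] ⇒ (1 − 5/11z)y_{n+1} = (1 + 6/11z)y_n
  Hence R(z) = (1 + 6/11z)/(1 − 5/11z).

Find x<0 with |R(x)|<1.
x=-0.39: |R|=0.6687
R=−1: 1+6/11x = −1+5/11x ⇒ -1/11x=2 ⇒ x=2/(-1/11)=-22.0000
Confirm numerically:
  x=-15.344: |R|=0.92412 <1
  x=-13.940: |R|=0.90012 <1
  x=-10.654: |R|=0.82346 <1
  x=-9.504: |R|=0.78647 <1
  x=-22.353: |R|=1.00288 >1
  x=-22.126: |R|=1.00104 >1
  x=-22.122: |R|=1.00100 >1
Stable set (-22.0000, 0).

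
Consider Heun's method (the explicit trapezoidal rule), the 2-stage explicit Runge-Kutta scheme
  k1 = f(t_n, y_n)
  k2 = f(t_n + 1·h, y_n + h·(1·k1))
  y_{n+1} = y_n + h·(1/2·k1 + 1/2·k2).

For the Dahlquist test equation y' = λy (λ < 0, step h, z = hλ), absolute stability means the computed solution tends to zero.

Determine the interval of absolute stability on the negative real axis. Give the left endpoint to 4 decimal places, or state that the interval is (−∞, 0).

z∈(-2.0000,0).

Set f=λy, z=hλ:
  order 2, 2-stage ⇒ R(z)=1+z+z^2/2
  (e.g. R(-1.42)=0.58820, |R|=0.58820)

Need |R(x)|<1, x<0.
x=-1.42: |R|=0.5882
|R(-2.29)|=1.3321 |R(-1.05)|=0.5012 |R(-0.89)|=0.5061
Bisect:
  x_lo=-2.7225 |R|=1.9835  x_hi=-0.3286 |R|=0.7254
  mid=-1.52554 |R|=0.63809 →hi
  mid=-2.12401 |R|=1.13170 →lo
  mid=-1.82477 |R|=0.84013 →hi
  mid=-1.97439 |R|=0.97472 →hi
  mid=-2.04920 |R|=1.05041 →lo
  mid=-2.01180 |R|=1.01187 →lo
  mid=-1.99310 |R|=0.99312 →hi
  mid=-2.00245 |R|=1.00245 →lo
  mid=-1.99777 |R|=0.99777 →hi
  mid=-2.00011 |R|=1.00011 →lo
  ...
  [-2.00011,-1.99996] ⇒ x*=-2.0000
Stable set (-2.0000, 0).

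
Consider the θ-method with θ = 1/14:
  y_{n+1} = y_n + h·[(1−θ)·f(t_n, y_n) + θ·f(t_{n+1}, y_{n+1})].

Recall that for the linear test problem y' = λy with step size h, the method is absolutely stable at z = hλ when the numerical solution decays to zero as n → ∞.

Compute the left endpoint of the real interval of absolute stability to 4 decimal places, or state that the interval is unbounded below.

left endpoint -2.3333.

With y'=λy (z=hλ):
  y_{n+1} = y_n + z·[13/14·y_n + 1/14·y_{n+1}] ⇒ (1 − 1/14z)y_{n+1} = (1 + 13/14z)y_n
  ⇒ R(z) = (1 + 13/14z)/(1 − 1/14z).

Need |R(x)|<1, x<0.
x=-1.3: |R|=0.1895
R=−1: 1+13/14x = −1+1/14x ⇒ -6/7x=2 ⇒ x=2/(-6/7)=-2.3333
Confirm numerically:
  x=-1.966: |R|=0.72391 <1
  x=-1.625: |R|=0.45600 <1
  x=-1.518: |R|=0.36951 <1
  x=-1.152: |R|=0.06441 <1
  x=-2.841: |R|=1.36174 >1
  x=-2.786: |R|=1.32360 >1
  x=-2.370: |R|=1.02688 >1
Stable set (-2.3333, 0).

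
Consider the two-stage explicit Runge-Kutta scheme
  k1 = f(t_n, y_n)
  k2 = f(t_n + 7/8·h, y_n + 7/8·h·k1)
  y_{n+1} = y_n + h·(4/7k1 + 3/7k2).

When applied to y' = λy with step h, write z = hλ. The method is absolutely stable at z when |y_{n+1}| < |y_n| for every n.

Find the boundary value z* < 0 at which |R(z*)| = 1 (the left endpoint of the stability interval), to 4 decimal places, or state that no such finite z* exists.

z* = -2.6667.

Test eqn y'=λy, z=hλ:
  k1=λy_n ⇒ h·k1=z·y_n;  k2=λ(1+7/8z)y_n ⇒ h·k2=z(1+7/8z)y_n
  y_{n+1}/y_n = 1 + 4/7z + 3/7z(1+7/8z) = 1 + z + 3/8z²
  R(z) = 1 + z + 3/8z².

Need |R(x)|<1, x<0.
x=-1.19: |R|=0.3410
R=1: x+3/8x²=0 ⇒ x=−8/3=-2.6667; min R=1−1/(4·3/8)=0.3333>−1
Confirm numerically:
  x=-2.563: |R|=0.90036 <1
  x=-1.815: |R|=0.42033 <1
  x=-1.645: |R|=0.36976 <1
  x=-1.635: |R|=0.36746 <1
  x=-3.196: |R|=1.63441 >1
  x=-3.006: |R|=1.38251 >1
  x=-2.839: |R|=1.18347 >1
Stable set (-2.6667, 0).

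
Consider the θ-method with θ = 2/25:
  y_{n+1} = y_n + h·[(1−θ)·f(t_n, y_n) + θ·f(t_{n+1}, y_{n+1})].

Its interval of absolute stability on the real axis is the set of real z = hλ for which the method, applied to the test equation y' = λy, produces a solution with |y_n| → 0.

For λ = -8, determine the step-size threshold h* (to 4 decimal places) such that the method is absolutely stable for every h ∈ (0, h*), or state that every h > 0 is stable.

(-2.3810,0); λ=-8 ⇒ h* = (50/21)/8 = 0.2976.

Set f=λy, z=hλ:
  y_{n+1} = y_n + z·[23/25·y_n + 2/25·y_{n+1}] ⇒ (1 − 2/25z)y_{n+1} = (1 + 23/25z)y_n
  Hence R(z) = (1 + 23/25z)/(1 − 2/25z).

Solve |R(x)|<1 on ℝ⁻.
x=-0.98: |R|=0.0912
R=−1: 1+23/25x = −1+2/25x ⇒ -21/25x=2 ⇒ x=2/(-21/25)=-2.3810
Confirm numerically:
  x=-1.877: |R|=0.63195 <1
  x=-1.623: |R|=0.43649 <1
  x=-1.509: |R|=0.34646 <1
  x=-2.758: |R|=1.25947 >1
  x=-2.728: |R|=1.23930 >1
  x=-2.450: |R|=1.04849 >1
So |R|<1 on (-2.3810, 0).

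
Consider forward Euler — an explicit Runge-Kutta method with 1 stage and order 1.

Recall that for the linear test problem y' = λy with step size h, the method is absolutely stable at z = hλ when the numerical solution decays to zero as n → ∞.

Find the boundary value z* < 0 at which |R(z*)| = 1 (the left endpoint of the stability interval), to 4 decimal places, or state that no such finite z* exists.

z* = -2.0000.

Set f=λy, z=hλ:
  order 1, 1-stage ⇒ R(z)=1+z
  (e.g. R(-0.66)=0.34000, |R|=0.34000)

Need |R(x)|<1, x<0.
x=-0.66: |R|=0.3400
|R(-1.23)|=0.2300 |R(-1.05)|=0.0500 |R(-0.88)|=0.1200
Bisect:
  x_lo=-2.7843 |R|=1.7843  x_hi=-0.1748 |R|=0.8252
  mid=-1.47952 |R|=0.47952 →hi
  mid=-2.13189 |R|=1.13189 →lo
  mid=-1.80570 |R|=0.80570 →hi
  mid=-1.96879 |R|=0.96879 →hi
  mid=-2.05034 |R|=1.05034 →lo
  mid=-2.00957 |R|=1.00957 →lo
  mid=-1.98918 |R|=0.98918 →hi
  mid=-1.99937 |R|=0.99937 →hi
  mid=-2.00447 |R|=1.00447 →lo
  mid=-2.00192 |R|=1.00192 →lo
  ...
  [-2.00001,-1.99985] ⇒ x*=-2.0000
Stable set (-2.0000, 0).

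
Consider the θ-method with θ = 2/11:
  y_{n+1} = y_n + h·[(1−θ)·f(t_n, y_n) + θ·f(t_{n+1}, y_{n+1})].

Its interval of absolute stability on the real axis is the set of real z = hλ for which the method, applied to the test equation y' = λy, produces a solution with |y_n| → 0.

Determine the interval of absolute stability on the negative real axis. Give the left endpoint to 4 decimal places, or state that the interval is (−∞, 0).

With y'=λy (z=hλ):
  y_{n+1} = y_n + z·[9/11·y_n + 2/11·y_{n+1}] ⇒ (1 − 2/11z)y_{n+1} = (1 + 9/11z)y_n
  so R(z) = (1 + 9/11z)/(1 − 2/11z).

Need |R(x)|<1, x<0.
x=-1.76: |R|=0.3333
R=−1: 1+9/11x = −1+2/11x ⇒ -7/11x=2 ⇒ x=2/(-7/11)=-3.1429
Confirm numerically:
  x=-3.008: |R|=0.94452 <1
  x=-2.508: |R|=0.72253 <1
  x=-1.510: |R|=0.18474 <1
  x=-3.579: |R|=1.16814 >1
  x=-3.504: |R|=1.14038 >1
Interval (-3.1429, 0).

z∈(-3.1429,0).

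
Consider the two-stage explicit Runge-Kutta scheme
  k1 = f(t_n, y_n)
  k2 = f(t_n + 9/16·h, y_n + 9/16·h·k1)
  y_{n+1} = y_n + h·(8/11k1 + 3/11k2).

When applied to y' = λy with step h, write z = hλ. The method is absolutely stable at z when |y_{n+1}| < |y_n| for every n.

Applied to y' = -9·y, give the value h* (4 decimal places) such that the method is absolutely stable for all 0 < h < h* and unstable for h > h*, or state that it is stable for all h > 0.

(-6.5185,0); λ=-9 ⇒ h* = (176/27)/9 = 0.7243.

On y'=λy, z=hλ:
  k1=λy_n ⇒ h·k1=z·y_n;  k2=λ(1+9/16z)y_n ⇒ h·k2=z(1+9/16z)y_n
  y_{n+1}/y_n = 1 + 8/11z + 3/11z(1+9/16z) = 1 + z + 27/176z²
  so R(z) = 1 + z + 27/176z².

Boundary: |R(x)|=1, x<0.
x=-1.3: |R|=0.0407
R=1: x+27/176x²=0 ⇒ x=−176/27=-6.5185; min R=1−1/(4·27/176)=-0.6296>−1
Confirm numerically:
  x=-6.414: |R|=0.89716 <1
  x=-6.310: |R|=0.79815 <1
  x=-2.931: |R|=0.61310 <1
  x=-7.053: |R|=1.57831 >1
  x=-7.000: |R|=1.51705 >1
  x=-6.865: |R|=1.36490 >1
Interval (-6.5185, 0).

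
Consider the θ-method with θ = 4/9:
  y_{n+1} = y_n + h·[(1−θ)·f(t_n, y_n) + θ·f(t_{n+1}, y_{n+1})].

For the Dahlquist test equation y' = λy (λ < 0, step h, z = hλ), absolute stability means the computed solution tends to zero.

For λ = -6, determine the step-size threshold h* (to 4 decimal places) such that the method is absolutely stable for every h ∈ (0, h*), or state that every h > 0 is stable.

With y'=λy (z=hλ):
  y_{n+1} = y_n + z·[5/9·y_n + 4/9·y_{n+1}] ⇒ (1 − 4/9z)y_{n+1} = (1 + 5/9z)y_n
  Hence R(z) = (1 + 5/9z)/(1 − 4/9z).

Boundary: |R(x)|=1, x<0.
x=-1.17: |R|=0.2303
R=−1: 1+5/9x = −1+4/9x ⇒ -1/9x=2 ⇒ x=2/(-1/9)=-18.0000
Confirm numerically:
  x=-16.669: |R|=0.98241 <1
  x=-13.706: |R|=0.93272 <1
  x=-12.454: |R|=0.90571 <1
  x=-18.511: |R|=1.00615 >1
  x=-18.462: |R|=1.00558 >1
Stable set (-18.0000, 0).

(-18.0000,0); λ=-6 ⇒ h* = (18)/6 = 3.0000.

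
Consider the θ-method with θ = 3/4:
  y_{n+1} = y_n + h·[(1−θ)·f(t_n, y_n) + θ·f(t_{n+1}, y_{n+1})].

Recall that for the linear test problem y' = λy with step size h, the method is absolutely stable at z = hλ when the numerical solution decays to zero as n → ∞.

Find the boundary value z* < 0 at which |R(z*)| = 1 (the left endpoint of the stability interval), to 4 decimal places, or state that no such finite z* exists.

On y'=λy, z=hλ:
  y_{n+1} = y_n + z·[1/4·y_n + 3/4·y_{n+1}] ⇒ (1 − 3/4z)y_{n+1} = (1 + 1/4z)y_n
  Hence R(z) = (1 + 1/4z)/(1 − 3/4z).

Find x<0 with |R(x)|<1.
x=-1.14: |R|=0.3854
x=-2: |R|=0.2000
x=-10: |R|=0.1765
x=-100: |R|=0.3158
θ=3/4≥1/2 ⇒ |1+1/4x|<|1−3/4x| ∀x<0 ⇒ stable on all of ℝ⁻.

interval (−∞, 0).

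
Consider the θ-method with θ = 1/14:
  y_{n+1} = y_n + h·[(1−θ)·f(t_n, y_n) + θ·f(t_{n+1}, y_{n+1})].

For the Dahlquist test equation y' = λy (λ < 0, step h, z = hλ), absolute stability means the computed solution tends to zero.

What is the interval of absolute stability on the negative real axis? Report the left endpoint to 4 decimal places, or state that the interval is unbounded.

Test eqn y'=λy, z=hλ:
  y_{n+1} = y_n + z·[13/14·y_n + 1/14·y_{n+1}] ⇒ (1 − 1/14z)y_{n+1} = (1 + 13/14z)y_n
  Hence R(z) = (1 + 13/14z)/(1 − 1/14z).

Find x<0 with |R(x)|<1.
x=-1.04: |R|=0.0319
R=−1: 1+13/14x = −1+1/14x ⇒ -6/7x=2 ⇒ x=2/(-6/7)=-2.3333
Confirm numerically:
  x=-1.832: |R|=0.62001 <1
  x=-1.608: |R|=0.44234 <1
  x=-1.494: |R|=0.34994 <1
  x=-2.889: |R|=1.39481 >1
  x=-2.441: |R|=1.07858 >1
Stable set (-2.3333, 0).

z∈(-2.3333,0).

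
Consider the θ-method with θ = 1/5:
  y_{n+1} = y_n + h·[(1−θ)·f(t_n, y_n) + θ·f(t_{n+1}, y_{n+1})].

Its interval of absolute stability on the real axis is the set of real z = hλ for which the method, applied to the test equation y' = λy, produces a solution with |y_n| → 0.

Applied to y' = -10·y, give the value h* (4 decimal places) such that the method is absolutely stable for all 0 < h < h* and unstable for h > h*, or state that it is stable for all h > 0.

With y'=λy (z=hλ):
  y_{n+1} = y_n + z·[4/5·y_n + 1/5·y_{n+1}] ⇒ (1 − 1/5z)y_{n+1} = (1 + 4/5z)y_n
  so R(z) = (1 + 4/5z)/(1 − 1/5z).

Boundary: |R(x)|=1, x<0.
x=-0.36: |R|=0.6642
R=−1: 1+4/5x = −1+1/5x ⇒ -3/5x=2 ⇒ x=2/(-3/5)=-3.3333
Confirm numerically:
  x=-3.249: |R|=0.96933 <1
  x=-2.752: |R|=0.77503 <1
  x=-2.136: |R|=0.49664 <1
  x=-1.420: |R|=0.10592 <1
  x=-3.664: |R|=1.11450 >1
  x=-3.480: |R|=1.05189 >1
  x=-3.398: |R|=1.02310 >1
Interval (-3.3333, 0).

(-3.3333,0); λ=-10 ⇒ h* = (10/3)/10 = 0.3333.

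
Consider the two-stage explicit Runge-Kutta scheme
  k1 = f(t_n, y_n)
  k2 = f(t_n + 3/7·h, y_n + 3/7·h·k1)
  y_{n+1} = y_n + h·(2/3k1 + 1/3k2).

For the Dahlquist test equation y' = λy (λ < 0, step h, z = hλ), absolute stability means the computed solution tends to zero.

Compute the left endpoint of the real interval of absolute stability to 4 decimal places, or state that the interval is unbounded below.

left endpoint -7.0000.

Test eqn y'=λy, z=hλ:
  k1=λy_n ⇒ h·k1=z·y_n;  k2=λ(1+3/7z)y_n ⇒ h·k2=z(1+3/7z)y_n
  y_{n+1}/y_n = 1 + 2/3z + 1/3z(1+3/7z) = 1 + z + 1/7z²
  so R(z) = 1 + z + 1/7z².

Boundary: |R(x)|=1, x<0.
x=-0.92: |R|=0.2009
R=1: x+1/7x²=0 ⇒ x=−7=-7.0000; min R=1−1/(4·1/7)=-0.7500>−1
Confirm numerically:
  x=-6.626: |R|=0.64598 <1
  x=-6.097: |R|=0.21349 <1
  x=-3.084: |R|=0.72528 <1
  x=-7.419: |R|=1.44408 >1
  x=-7.396: |R|=1.41840 >1
  x=-7.167: |R|=1.17098 >1
So |R|<1 on (-7.0000, 0).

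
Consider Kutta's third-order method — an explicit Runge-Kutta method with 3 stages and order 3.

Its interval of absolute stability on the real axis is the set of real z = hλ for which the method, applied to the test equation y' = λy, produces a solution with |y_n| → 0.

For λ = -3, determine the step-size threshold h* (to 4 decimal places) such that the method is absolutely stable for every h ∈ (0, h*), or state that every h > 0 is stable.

With y'=λy (z=hλ):
  order 3, 3-stage ⇒ R(z)=1+z+z^2/2+z^3/6
  (e.g. R(-0.81)=0.42948, |R|=0.42948)

Solve |R(x)|<1 on ℝ⁻.
x=-0.81: |R|=0.4295
|R(-2.15)|=0.4951 |R(-2.12)|=0.4608 |R(-1.15)|=0.2578
Bisect:
  x_lo=-3.1990 |R|=2.5384  x_hi=-0.2914 |R|=0.7470
  mid=-1.74518 |R|=0.10822 →hi
  mid=-2.47208 |R|=0.93438 →hi
  mid=-2.83554 |R|=1.61515 →lo
  mid=-2.65381 |R|=1.24746 →lo
  mid=-2.56295 |R|=1.08447 →lo
  mid=-2.51752 |R|=1.00786 →lo
  mid=-2.49480 |R|=0.97074 →hi
  mid=-2.50616 |R|=0.98920 →hi
  mid=-2.51184 |R|=0.99851 →hi
  ...
  [-2.51290,-2.51272] ⇒ x*=-2.5127
So |R|<1 on (-2.5127, 0).

(-2.5127,0); λ=-3 ⇒ h* = 0.8376.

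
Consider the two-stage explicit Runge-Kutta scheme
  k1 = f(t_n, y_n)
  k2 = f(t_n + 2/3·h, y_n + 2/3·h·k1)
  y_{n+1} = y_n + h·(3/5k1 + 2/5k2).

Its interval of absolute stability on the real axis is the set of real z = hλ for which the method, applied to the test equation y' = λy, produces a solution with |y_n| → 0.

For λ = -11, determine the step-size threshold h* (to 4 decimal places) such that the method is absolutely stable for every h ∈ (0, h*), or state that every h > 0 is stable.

Set f=λy, z=hλ:
  k1=λy_n ⇒ h·k1=z·y_n;  k2=λ(1+2/3z)y_n ⇒ h·k2=z(1+2/3z)y_n
  y_{n+1}/y_n = 1 + 3/5z + 2/5z(1+2/3z) = 1 + z + 4/15z²
  R(z) = 1 + z + 4/15z².

Solve |R(x)|<1 on ℝ⁻.
x=-1.63: |R|=0.0785
R=1: x+4/15x²=0 ⇒ x=−15/4=-3.7500; min R=1−1/(4·4/15)=0.0625>−1
Confirm numerically:
  x=-3.669: |R|=0.92075 <1
  x=-2.997: |R|=0.39820 <1
  x=-1.916: |R|=0.06295 <1
  x=-4.339: |R|=1.68151 >1
  x=-4.076: |R|=1.35434 >1
  x=-3.830: |R|=1.08171 >1
So |R|<1 on (-3.7500, 0).

(-3.7500,0); λ=-11 ⇒ h* = (15/4)/11 = 0.3409.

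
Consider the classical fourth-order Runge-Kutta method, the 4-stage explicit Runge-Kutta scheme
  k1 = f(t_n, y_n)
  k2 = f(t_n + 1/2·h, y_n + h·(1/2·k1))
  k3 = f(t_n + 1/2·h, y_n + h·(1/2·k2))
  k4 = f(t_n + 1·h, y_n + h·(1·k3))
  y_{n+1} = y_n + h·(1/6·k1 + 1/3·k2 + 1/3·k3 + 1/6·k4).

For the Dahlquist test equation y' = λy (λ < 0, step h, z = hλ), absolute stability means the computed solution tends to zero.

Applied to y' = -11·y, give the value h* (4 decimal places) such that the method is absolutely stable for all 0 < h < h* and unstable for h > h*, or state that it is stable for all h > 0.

(-2.7853,0); λ=-11 ⇒ h* = 0.2532.

On y'=λy, z=hλ:
  order 4, 4-stage ⇒ R(z)=1+z+z^2/2+z^3/6+z^4/24
  (e.g. R(-1.55)=0.27110, |R|=0.27110)

Solve |R(x)|<1 on ℝ⁻.
x=-1.55: |R|=0.2711
|R(-2.52)|=0.6683 |R(-2.02)|=0.3402 |R(-0.76)|=0.4695
Bisect:
  x_lo=-3.5433 |R|=2.8876  x_hi=-0.1637 |R|=0.8490
  mid=-1.85350 |R|=0.29473 →hi
  mid=-2.69839 |R|=0.87670 →hi
  mid=-3.12084 |R|=1.63554 →lo
  mid=-2.90962 |R|=1.20421 →lo
  mid=-2.80401 |R|=1.02858 →lo
  mid=-2.75120 |R|=0.94980 →hi
  mid=-2.77760 |R|=0.98847 →hi
  mid=-2.79081 |R|=1.00834 →lo
  mid=-2.78420 |R|=0.99836 →hi
  ...
  [-2.78544,-2.78524] ⇒ x*=-2.7853
Stable set (-2.7853, 0).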